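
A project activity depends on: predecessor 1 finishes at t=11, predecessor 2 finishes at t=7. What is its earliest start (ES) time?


ES = max of all predecessor completion times
Predecessors: [11, 7]
ES = max(11, 7)
= 11


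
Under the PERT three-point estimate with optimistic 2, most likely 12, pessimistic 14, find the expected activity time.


te = (o + 4m + p) / 6
= (2 + 4×12 + 14) / 6
= (2 + 48 + 14) / 6
= 64 / 6
= 10.67


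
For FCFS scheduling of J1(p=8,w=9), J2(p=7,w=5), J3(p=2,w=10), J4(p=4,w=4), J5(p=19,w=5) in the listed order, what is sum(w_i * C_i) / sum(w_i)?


Completion times:
  J1: C=8, w×C=9×8=72
  J2: C=15, w×C=5×15=75
  J3: C=17, w×C=10×17=170
  J4: C=21, w×C=4×21=84
  J5: C=40, w×C=5×40=200
Sum w×C = 601
Sum w = 33
Weighted avg = 601/33
= 18.21


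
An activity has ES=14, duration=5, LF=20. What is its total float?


EF = ES + duration = 14 + 5 = 19
LS = LF - duration = 20 - 5 = 15
Total Float = LF - EF = 20 - 19
(or LS - ES = 15 - 14)
= 1


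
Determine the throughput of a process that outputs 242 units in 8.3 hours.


Throughput = units / time
= 242 / 8.3
= 29.2 units/hour


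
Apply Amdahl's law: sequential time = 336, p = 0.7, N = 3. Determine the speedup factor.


Amdahl's law: T_p = T × ((1-p) + p/N)
= 336 × ((1-0.7) + 0.7/3)
= 336 × (0.30 + 0.2333)
= 336 × 0.5333
= 179.20
Speedup = 336/179.20
= 1.88×


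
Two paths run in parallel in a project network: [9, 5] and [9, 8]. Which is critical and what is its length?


Path A: 9 + 5 = 14
Path B: 9 + 8 = 17
Critical path = longest = max(14, 17)
= 17 (Path B)


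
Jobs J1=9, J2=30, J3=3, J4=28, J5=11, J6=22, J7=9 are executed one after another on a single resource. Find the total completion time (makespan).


Sequential makespan: sum all processing times
= 9 + 30 + 3 + 28 + 11 + 22 + 9
= 112 time units


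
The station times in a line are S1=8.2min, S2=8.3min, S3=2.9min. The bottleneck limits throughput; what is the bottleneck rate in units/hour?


Bottleneck = longest station time
Station times: [8.2, 8.3, 2.9]
Max = 8.3 min
Rate = 60 / 8.3
= 7.23 units/hour (bottleneck: 8.3min)


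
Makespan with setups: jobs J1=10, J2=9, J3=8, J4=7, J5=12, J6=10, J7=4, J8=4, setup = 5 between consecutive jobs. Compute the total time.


Makespan = Σ processing + (n-1) × setup
= (10 + 9 + 8 + 7 + 12 + 10 + 4 + 4) + (8-1)×5
= 64 + 35
= 99 time units


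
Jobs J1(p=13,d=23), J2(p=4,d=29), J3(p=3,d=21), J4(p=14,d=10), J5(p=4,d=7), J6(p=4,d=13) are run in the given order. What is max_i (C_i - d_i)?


Lateness per job (L = C - d):
  J1: C=13, d=23, L=-10
  J2: C=17, d=29, L=-12
  J3: C=20, d=21, L=-1
  J4: C=34, d=10, L=24
  J5: C=38, d=7, L=31
  J6: C=42, d=13, L=29
Lmax = max(-10, -12, -1, 24, 31, 29)
= 31


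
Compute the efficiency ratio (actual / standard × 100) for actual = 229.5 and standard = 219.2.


Efficiency = (actual / standard) × 100
= (229.5 / 219.2) × 100
= 104.7%


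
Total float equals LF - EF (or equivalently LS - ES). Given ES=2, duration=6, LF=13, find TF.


EF = ES + duration = 2 + 6 = 8
LS = LF - duration = 13 - 6 = 7
Total Float = LF - EF = 13 - 8
(or LS - ES = 7 - 2)
= 5


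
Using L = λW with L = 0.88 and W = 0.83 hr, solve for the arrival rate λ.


Little's law: L = λW → λ = L / W
= 0.88 / 0.83
= 1.06 per hour


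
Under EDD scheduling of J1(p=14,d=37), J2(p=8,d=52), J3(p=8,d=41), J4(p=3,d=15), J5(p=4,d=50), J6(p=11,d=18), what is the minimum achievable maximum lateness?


EDD order: J4 → J6 → J1 → J3 → J5 → J2
Completion and lateness:
  J4: C=3, d=15, L=3-15=-12
  J6: C=14, d=18, L=14-18=-4
  J1: C=28, d=37, L=28-37=-9
  J3: C=36, d=41, L=36-41=-5
  J5: C=40, d=50, L=40-50=-10
  J2: C=48, d=52, L=48-52=-4
Lmax = max(-12, -4, -9, -5, -10, -4)
= -4


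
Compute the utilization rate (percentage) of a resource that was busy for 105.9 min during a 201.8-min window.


Utilization = busy / total × 100
= 105.9 / 201.8 × 100
= 52.5%


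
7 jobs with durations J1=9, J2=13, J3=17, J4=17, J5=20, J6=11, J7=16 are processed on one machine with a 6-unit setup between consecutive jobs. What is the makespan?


Makespan = Σ processing + (n-1) × setup
= (9 + 13 + 17 + 17 + 20 + 11 + 16) + (7-1)×6
= 103 + 36
= 139 time units


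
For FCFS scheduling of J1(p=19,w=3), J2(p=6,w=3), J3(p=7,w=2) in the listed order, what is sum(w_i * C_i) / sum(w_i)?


Completion times:
  J1: C=19, w×C=3×19=57
  J2: C=25, w×C=3×25=75
  J3: C=32, w×C=2×32=64
Sum w×C = 196
Sum w = 8
Weighted avg = 196/8
= 24.50


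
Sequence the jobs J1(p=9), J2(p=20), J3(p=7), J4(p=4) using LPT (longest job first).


LPT: sort by longest processing time first
  J2: p=20
  J1: p=9
  J3: p=7
  J4: p=4
Order: J2 → J1 → J3 → J4


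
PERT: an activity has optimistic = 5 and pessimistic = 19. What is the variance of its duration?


σ² = ((p - o) / 6)² = (p - o)² / 36
= (19 - 5)² / 36
= 14² / 36
= 196 / 36
= 5.4444


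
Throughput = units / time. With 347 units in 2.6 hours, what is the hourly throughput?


Throughput = units / time
= 347 / 2.6
= 133.5 units/hour


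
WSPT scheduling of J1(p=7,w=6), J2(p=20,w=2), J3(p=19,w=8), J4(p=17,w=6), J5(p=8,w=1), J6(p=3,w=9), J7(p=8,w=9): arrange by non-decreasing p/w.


WSPT (Smith's rule): sort by p/w ascending
  J6: p/w = 3/9 = 0.333
  J7: p/w = 8/9 = 0.889
  J1: p/w = 7/6 = 1.167
  J3: p/w = 19/8 = 2.375
  J4: p/w = 17/6 = 2.833
  J5: p/w = 8/1 = 8.000
  J2: p/w = 20/2 = 10.000
Order: J6 → J7 → J1 → J3 → J4 → J5 → J2


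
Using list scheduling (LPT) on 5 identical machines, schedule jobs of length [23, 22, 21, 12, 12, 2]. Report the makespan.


Jobs (LPT sorted): [23, 22, 21, 12, 12, 2]
Machines: 5
  J=23 → Machine 1 (load: 0+23=23)
  J=22 → Machine 2 (load: 0+22=22)
  J=21 → Machine 3 (load: 0+21=21)
  J=12 → Machine 4 (load: 0+12=12)
  J=12 → Machine 5 (load: 0+12=12)
  J=2 → Machine 4 (load: 12+2=14)
Machine loads: [23, 22, 21, 14, 12]
Makespan = max = 23 time units


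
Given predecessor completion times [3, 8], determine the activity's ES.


ES = max of all predecessor completion times
Predecessors: [3, 8]
ES = max(3, 8)
= 8


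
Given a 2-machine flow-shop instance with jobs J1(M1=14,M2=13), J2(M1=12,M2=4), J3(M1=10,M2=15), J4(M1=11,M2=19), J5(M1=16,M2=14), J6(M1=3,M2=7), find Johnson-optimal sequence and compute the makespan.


Johnson's rule:
Group 1 (M1≤M2, sort by M1): ['J6', 'J3', 'J4']
Group 2 (M1>M2, sort desc M2): ['J5', 'J1', 'J2']
Sequence: J6 → J3 → J4 → J5 → J1 → J2
Makespan calculation:
  J6: M1 done=3, M2 done=10
  J3: M1 done=13, M2 done=28
  J4: M1 done=24, M2 done=47
  J5: M1 done=40, M2 done=61
  J1: M1 done=54, M2 done=74
  J2: M1 done=66, M2 done=78
= Sequence: J6 → J3 → J4 → J5 → J1 → J2, Makespan: 78


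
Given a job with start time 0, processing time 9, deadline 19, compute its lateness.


Completion = 0 + 9 = 9
Lateness = C - d = 9 - 19
= -10


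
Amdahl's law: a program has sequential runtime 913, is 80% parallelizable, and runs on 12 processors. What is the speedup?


Amdahl's law: T_p = T × ((1-p) + p/N)
= 913 × ((1-0.8) + 0.8/12)
= 913 × (0.20 + 0.0667)
= 913 × 0.2667
= 243.47
Speedup = 913/243.47
= 3.75×


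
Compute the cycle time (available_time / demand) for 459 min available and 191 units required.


Cycle time = available time / demand
= 459 / 191
= 2.40 min/unit


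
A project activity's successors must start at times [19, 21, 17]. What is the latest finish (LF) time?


LF = min of all successor start times
Successors start at: [19, 21, 17]
LF = min(19, 21, 17)
= 17


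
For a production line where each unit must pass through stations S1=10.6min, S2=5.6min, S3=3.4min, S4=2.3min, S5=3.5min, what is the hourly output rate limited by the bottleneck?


Bottleneck = longest station time
Station times: [10.6, 5.6, 3.4, 2.3, 3.5]
Max = 10.6 min
Rate = 60 / 10.6
= 5.66 units/hour (bottleneck: 10.6min)


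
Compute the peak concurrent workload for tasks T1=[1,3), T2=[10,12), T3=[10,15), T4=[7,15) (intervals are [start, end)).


Check each time point for overlaps:
  t=10: 3 tasks active (T2, T3, T4)
Max concurrent = 3


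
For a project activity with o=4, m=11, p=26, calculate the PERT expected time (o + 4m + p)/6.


te = (o + 4m + p) / 6
= (4 + 4×11 + 26) / 6
= (4 + 44 + 26) / 6
= 74 / 6
= 12.33


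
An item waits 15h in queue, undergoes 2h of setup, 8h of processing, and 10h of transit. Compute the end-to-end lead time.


Lead time = queue + setup + processing + transit
= 15 + 2 + 8 + 10
= 35 hours


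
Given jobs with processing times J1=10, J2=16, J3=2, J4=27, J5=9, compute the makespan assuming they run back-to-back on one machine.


Sequential makespan: sum all processing times
= 10 + 16 + 2 + 27 + 9
= 64 time units


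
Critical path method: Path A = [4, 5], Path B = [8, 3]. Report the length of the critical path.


Path A: 4 + 5 = 9
Path B: 8 + 3 = 11
Critical path = longest = max(9, 11)
= 11 (Path B)


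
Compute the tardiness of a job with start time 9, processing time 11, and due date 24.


Completion = start + processing = 9 + 11 = 20
Tardiness = max(0, C - d) = max(0, 20 - 24)
= max(0, -4)
= 0


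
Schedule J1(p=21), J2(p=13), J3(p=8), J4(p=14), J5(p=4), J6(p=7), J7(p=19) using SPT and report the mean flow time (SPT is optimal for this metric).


SPT order: J5 → J6 → J3 → J2 → J4 → J7 → J1
Completion times:
  J5: C=4
  J6: C=11
  J3: C=19
  J2: C=32
  J4: C=46
  J7: C=65
  J1: C=86
Sum = 263, n = 7
Mean flow = 263/7
= 37.57


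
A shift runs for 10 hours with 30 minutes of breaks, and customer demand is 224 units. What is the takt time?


Available = 10×60 - 30 = 570 min
Takt time = 570 / 224
= 2.54 min/unit


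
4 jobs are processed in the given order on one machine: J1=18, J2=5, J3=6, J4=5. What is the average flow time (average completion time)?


Completion times:
  J1: completes at 18
  J2: completes at 23
  J3: completes at 29
  J4: completes at 34
Sum = 104
Average = 104/4
= 26.00


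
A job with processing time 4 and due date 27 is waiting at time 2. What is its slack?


Slack = due - current_time - processing
= 27 - 2 - 4
= 21


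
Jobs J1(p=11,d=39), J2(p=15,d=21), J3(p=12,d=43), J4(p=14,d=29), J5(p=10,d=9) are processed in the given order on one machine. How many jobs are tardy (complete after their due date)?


Completion vs due date:
  J1: C=11, d=39 → on time
  J2: C=26, d=21 → TARDY
  J3: C=38, d=43 → on time
  J4: C=52, d=29 → TARDY
  J5: C=62, d=9 → TARDY
Tardy jobs: J2, J4, J5
Count = 3


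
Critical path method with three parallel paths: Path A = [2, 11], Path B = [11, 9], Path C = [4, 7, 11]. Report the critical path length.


Path A: 2 + 11 = 13
Path B: 11 + 9 = 20
Path C: 4 + 7 + 11 = 22
Critical path = longest = max(13, 20, 22)
= 22 (Path C)


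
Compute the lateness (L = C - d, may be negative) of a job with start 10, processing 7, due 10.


Completion = 10 + 7 = 17
Lateness = C - d = 17 - 10
= 7


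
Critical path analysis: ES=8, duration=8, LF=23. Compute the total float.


EF = ES + duration = 8 + 8 = 16
LS = LF - duration = 23 - 8 = 15
Total Float = LF - EF = 23 - 16
(or LS - ES = 15 - 8)
= 7


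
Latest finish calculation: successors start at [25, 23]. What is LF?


LF = min of all successor start times
Successors start at: [25, 23]
LF = min(25, 23)
= 23


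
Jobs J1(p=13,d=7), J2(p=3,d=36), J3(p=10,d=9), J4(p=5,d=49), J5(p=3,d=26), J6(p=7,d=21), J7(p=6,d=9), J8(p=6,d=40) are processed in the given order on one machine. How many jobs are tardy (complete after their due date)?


Completion vs due date:
  J1: C=13, d=7 → TARDY
  J2: C=16, d=36 → on time
  J3: C=26, d=9 → TARDY
  J4: C=31, d=49 → on time
  J5: C=34, d=26 → TARDY
  J6: C=41, d=21 → TARDY
  J7: C=47, d=9 → TARDY
  J8: C=53, d=40 → TARDY
Tardy jobs: J1, J3, J5, J6, J7, J8
Count = 6


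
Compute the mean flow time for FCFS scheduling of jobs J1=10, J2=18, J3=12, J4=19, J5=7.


Completion times:
  J1: completes at 10
  J2: completes at 28
  J3: completes at 40
  J4: completes at 59
  J5: completes at 66
Sum = 203
Average = 203/5
= 40.60


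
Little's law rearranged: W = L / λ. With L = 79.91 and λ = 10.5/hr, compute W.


Little's law: L = λW → W = L / λ
= 79.91 / 10.5
= 7.61 hours


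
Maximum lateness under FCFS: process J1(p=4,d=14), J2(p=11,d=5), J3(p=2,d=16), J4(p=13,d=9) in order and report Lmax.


Lateness per job (L = C - d):
  J1: C=4, d=14, L=-10
  J2: C=15, d=5, L=10
  J3: C=17, d=16, L=1
  J4: C=30, d=9, L=21
Lmax = max(-10, 10, 1, 21)
= 21


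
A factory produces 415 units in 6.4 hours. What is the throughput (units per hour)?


Throughput = units / time
= 415 / 6.4
= 64.8 units/hour


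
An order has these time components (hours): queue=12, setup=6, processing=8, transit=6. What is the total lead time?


Lead time = queue + setup + processing + transit
= 12 + 6 + 8 + 6
= 32 hours


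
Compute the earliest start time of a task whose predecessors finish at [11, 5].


ES = max of all predecessor completion times
Predecessors: [11, 5]
ES = max(11, 5)
= 11


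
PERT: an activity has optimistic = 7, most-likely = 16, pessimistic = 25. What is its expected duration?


te = (o + 4m + p) / 6
= (7 + 4×16 + 25) / 6
= (7 + 64 + 25) / 6
= 96 / 6
= 16.00


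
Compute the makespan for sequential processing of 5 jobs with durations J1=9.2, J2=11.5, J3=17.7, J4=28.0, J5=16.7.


Sequential makespan: sum all processing times
= 9.2 + 11.5 + 17.7 + 28.0 + 16.7
= 83.1 time units


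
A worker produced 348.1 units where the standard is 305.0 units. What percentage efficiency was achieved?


Efficiency = (actual / standard) × 100
= (348.1 / 305.0) × 100
= 114.1%


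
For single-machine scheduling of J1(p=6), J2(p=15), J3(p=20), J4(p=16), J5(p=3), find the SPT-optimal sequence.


SPT: sort by shortest processing time
  J5: p=3
  J1: p=6
  J2: p=15
  J4: p=16
  J3: p=20
Order: J5 → J1 → J2 → J4 → J3


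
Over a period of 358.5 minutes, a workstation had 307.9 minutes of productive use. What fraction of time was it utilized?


Utilization = busy / total × 100
= 307.9 / 358.5 × 100
= 85.9%


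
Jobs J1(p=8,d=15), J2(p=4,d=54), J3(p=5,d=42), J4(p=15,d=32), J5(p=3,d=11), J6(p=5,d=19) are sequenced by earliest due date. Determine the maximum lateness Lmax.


EDD order: J5 → J1 → J6 → J4 → J3 → J2
Completion and lateness:
  J5: C=3, d=11, L=3-11=-8
  J1: C=11, d=15, L=11-15=-4
  J6: C=16, d=19, L=16-19=-3
  J4: C=31, d=32, L=31-32=-1
  J3: C=36, d=42, L=36-42=-6
  J2: C=40, d=54, L=40-54=-14
Lmax = max(-8, -4, -3, -1, -6, -14)
= -1


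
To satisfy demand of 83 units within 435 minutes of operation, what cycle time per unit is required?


Cycle time = available time / demand
= 435 / 83
= 5.24 min/unit


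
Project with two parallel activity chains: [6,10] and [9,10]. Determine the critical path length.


Path A: 6 + 10 = 16
Path B: 9 + 10 = 19
Critical path = longest = max(16, 19)
= 19 (Path B)


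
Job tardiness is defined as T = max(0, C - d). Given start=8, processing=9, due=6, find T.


Completion = start + processing = 8 + 9 = 17
Tardiness = max(0, C - d) = max(0, 17 - 6)
= max(0, 11)
= 11


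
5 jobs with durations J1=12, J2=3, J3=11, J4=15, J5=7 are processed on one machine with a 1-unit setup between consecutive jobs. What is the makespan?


Makespan = Σ processing + (n-1) × setup
= (12 + 3 + 11 + 15 + 7) + (5-1)×1
= 48 + 4
= 52 time units


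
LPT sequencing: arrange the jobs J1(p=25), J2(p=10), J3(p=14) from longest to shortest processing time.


LPT: sort by longest processing time first
  J1: p=25
  J3: p=14
  J2: p=10
Order: J1 → J3 → J2


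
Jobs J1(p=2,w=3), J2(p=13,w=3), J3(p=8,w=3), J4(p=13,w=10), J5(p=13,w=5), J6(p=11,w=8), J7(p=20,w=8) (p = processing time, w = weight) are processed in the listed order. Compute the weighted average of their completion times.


Completion times:
  J1: C=2, w×C=3×2=6
  J2: C=15, w×C=3×15=45
  J3: C=23, w×C=3×23=69
  J4: C=36, w×C=10×36=360
  J5: C=49, w×C=5×49=245
  J6: C=60, w×C=8×60=480
  J7: C=80, w×C=8×80=640
Sum w×C = 1845
Sum w = 40
Weighted avg = 1845/40
= 46.12


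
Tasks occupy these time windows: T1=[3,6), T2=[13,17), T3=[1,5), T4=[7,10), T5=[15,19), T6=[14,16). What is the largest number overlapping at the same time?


Check each time point for overlaps:
  t=15: 3 tasks active (T2, T5, T6)
Max concurrent = 3


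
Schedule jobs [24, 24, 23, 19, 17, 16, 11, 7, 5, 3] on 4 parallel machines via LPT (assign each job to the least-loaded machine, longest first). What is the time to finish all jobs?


Jobs (LPT sorted): [24, 24, 23, 19, 17, 16, 11, 7, 5, 3]
Machines: 4
  J=24 → Machine 1 (load: 0+24=24)
  J=24 → Machine 2 (load: 0+24=24)
  J=23 → Machine 3 (load: 0+23=23)
  J=19 → Machine 4 (load: 0+19=19)
  J=17 → Machine 4 (load: 19+17=36)
  J=16 → Machine 3 (load: 23+16=39)
  J=11 → Machine 1 (load: 24+11=35)
  J=7 → Machine 2 (load: 24+7=31)
  J=5 → Machine 2 (load: 31+5=36)
  J=3 → Machine 1 (load: 35+3=38)
Machine loads: [38, 36, 39, 36]
Makespan = max = 39 time units


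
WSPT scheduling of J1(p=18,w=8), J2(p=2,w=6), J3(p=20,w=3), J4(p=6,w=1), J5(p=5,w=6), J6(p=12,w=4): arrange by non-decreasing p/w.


WSPT (Smith's rule): sort by p/w ascending
  J2: p/w = 2/6 = 0.333
  J5: p/w = 5/6 = 0.833
  J1: p/w = 18/8 = 2.250
  J6: p/w = 12/4 = 3.000
  J4: p/w = 6/1 = 6.000
  J3: p/w = 20/3 = 6.667
Order: J2 → J5 → J1 → J6 → J4 → J3


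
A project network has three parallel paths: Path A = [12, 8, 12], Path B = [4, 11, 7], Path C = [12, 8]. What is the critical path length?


Path A: 12 + 8 + 12 = 32
Path B: 4 + 11 + 7 = 22
Path C: 12 + 8 = 20
Critical path = longest = max(32, 22, 20)
= 32 (Path A)


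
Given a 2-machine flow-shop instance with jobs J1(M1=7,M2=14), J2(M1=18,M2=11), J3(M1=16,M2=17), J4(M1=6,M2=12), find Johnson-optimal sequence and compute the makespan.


Johnson's rule:
Group 1 (M1≤M2, sort by M1): ['J4', 'J1', 'J3']
Group 2 (M1>M2, sort desc M2): ['J2']
Sequence: J4 → J1 → J3 → J2
Makespan calculation:
  J4: M1 done=6, M2 done=18
  J1: M1 done=13, M2 done=32
  J3: M1 done=29, M2 done=49
  J2: M1 done=47, M2 done=60
= Sequence: J4 → J1 → J3 → J2, Makespan: 60


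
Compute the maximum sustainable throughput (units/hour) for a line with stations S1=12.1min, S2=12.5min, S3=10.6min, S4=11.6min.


Bottleneck = longest station time
Station times: [12.1, 12.5, 10.6, 11.6]
Max = 12.5 min
Rate = 60 / 12.5
= 4.80 units/hour (bottleneck: 12.5min)


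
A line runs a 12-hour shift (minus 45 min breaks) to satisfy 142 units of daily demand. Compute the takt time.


Available = 12×60 - 45 = 675 min
Takt time = 675 / 142
= 4.75 min/unit


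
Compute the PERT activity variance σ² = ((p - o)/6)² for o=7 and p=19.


σ² = ((p - o) / 6)² = (p - o)² / 36
= (19 - 7)² / 36
= 12² / 36
= 144 / 36
= 4.0000


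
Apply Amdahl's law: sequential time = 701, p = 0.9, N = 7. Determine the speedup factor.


Amdahl's law: T_p = T × ((1-p) + p/N)
= 701 × ((1-0.9) + 0.9/7)
= 701 × (0.10 + 0.1286)
= 701 × 0.2286
= 160.23
Speedup = 701/160.23
= 4.38×


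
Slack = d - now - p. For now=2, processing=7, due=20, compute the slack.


Slack = due - current_time - processing
= 20 - 2 - 7
= 11


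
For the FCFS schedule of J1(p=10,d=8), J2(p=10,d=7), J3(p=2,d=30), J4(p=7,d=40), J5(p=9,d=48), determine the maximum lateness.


Lateness per job (L = C - d):
  J1: C=10, d=8, L=2
  J2: C=20, d=7, L=13
  J3: C=22, d=30, L=-8
  J4: C=29, d=40, L=-11
  J5: C=38, d=48, L=-10
Lmax = max(2, 13, -8, -11, -10)
= 13


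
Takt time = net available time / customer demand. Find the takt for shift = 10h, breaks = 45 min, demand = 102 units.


Available = 10×60 - 45 = 555 min
Takt time = 555 / 102
= 5.44 min/unit


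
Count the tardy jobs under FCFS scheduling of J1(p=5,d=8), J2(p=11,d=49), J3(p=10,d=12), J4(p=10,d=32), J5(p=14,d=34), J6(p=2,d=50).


Completion vs due date:
  J1: C=5, d=8 → on time
  J2: C=16, d=49 → on time
  J3: C=26, d=12 → TARDY
  J4: C=36, d=32 → TARDY
  J5: C=50, d=34 → TARDY
  J6: C=52, d=50 → TARDY
Tardy jobs: J3, J4, J5, J6
Count = 4


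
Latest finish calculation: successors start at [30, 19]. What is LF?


LF = min of all successor start times
Successors start at: [30, 19]
LF = min(30, 19)
= 19


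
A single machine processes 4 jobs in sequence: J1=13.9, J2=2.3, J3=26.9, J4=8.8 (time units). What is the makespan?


Sequential makespan: sum all processing times
= 13.9 + 2.3 + 26.9 + 8.8
= 51.9 time units


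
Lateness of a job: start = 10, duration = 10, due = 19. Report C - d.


Completion = 10 + 10 = 20
Lateness = C - d = 20 - 19
= 1


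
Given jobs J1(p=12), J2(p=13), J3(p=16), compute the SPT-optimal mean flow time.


SPT order: J1 → J2 → J3
Completion times:
  J1: C=12
  J2: C=25
  J3: C=41
Sum = 78, n = 3
Mean flow = 78/3
= 26.00


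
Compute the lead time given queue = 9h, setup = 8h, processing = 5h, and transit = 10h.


Lead time = queue + setup + processing + transit
= 9 + 8 + 5 + 10
= 32 hours


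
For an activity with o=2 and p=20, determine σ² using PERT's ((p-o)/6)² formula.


σ² = ((p - o) / 6)² = (p - o)² / 36
= (20 - 2)² / 36
= 18² / 36
= 324 / 36
= 9.0000


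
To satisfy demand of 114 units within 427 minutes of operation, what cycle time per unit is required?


Cycle time = available time / demand
= 427 / 114
= 3.75 min/unit


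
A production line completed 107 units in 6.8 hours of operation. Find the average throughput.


Throughput = units / time
= 107 / 6.8
= 15.7 units/hour


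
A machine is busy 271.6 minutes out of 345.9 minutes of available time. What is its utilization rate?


Utilization = busy / total × 100
= 271.6 / 345.9 × 100
= 78.5%


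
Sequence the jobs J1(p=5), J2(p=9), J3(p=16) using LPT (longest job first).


LPT: sort by longest processing time first
  J3: p=16
  J2: p=9
  J1: p=5
Order: J3 → J2 → J1


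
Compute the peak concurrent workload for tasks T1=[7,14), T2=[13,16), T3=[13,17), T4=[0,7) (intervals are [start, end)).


Check each time point for overlaps:
  t=13: 3 tasks active (T1, T2, T3)
Max concurrent = 3


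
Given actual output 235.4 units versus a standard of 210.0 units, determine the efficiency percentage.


Efficiency = (actual / standard) × 100
= (235.4 / 210.0) × 100
= 112.1%


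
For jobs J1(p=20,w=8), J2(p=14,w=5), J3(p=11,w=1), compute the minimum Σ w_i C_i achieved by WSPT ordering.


WSPT order (by p/w): J1 → J2 → J3
  J1: C=20, w·C=8×20=160
  J2: C=34, w·C=5×34=170
  J3: C=45, w·C=1×45=45
Σ w·C = 375
= 375


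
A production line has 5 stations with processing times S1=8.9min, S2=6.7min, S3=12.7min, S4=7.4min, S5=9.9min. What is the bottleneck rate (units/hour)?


Bottleneck = longest station time
Station times: [8.9, 6.7, 12.7, 7.4, 9.9]
Max = 12.7 min
Rate = 60 / 12.7
= 4.72 units/hour (bottleneck: 12.7min)


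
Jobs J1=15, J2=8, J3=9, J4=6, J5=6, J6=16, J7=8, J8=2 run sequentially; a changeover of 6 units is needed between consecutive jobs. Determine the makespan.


Makespan = Σ processing + (n-1) × setup
= (15 + 8 + 9 + 6 + 6 + 16 + 8 + 2) + (8-1)×6
= 70 + 42
= 112 time units


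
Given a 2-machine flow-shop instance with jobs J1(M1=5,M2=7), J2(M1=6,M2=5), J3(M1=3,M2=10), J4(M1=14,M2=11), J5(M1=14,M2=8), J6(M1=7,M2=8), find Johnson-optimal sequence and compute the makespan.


Johnson's rule:
Group 1 (M1≤M2, sort by M1): ['J3', 'J1', 'J6']
Group 2 (M1>M2, sort desc M2): ['J4', 'J5', 'J2']
Sequence: J3 → J1 → J6 → J4 → J5 → J2
Makespan calculation:
  J3: M1 done=3, M2 done=13
  J1: M1 done=8, M2 done=20
  J6: M1 done=15, M2 done=28
  J4: M1 done=29, M2 done=40
  J5: M1 done=43, M2 done=51
  J2: M1 done=49, M2 done=56
= Sequence: J3 → J1 → J6 → J4 → J5 → J2, Makespan: 56


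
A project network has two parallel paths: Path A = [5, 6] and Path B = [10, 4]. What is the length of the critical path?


Path A: 5 + 6 = 11
Path B: 10 + 4 = 14
Critical path = longest = max(11, 14)
= 14 (Path B)


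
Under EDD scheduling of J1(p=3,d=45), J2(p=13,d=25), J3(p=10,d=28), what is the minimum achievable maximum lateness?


EDD order: J2 → J3 → J1
Completion and lateness:
  J2: C=13, d=25, L=13-25=-12
  J3: C=23, d=28, L=23-28=-5
  J1: C=26, d=45, L=26-45=-19
Lmax = max(-12, -5, -19)
= -5


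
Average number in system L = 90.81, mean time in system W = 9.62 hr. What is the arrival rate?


Little's law: L = λW → λ = L / W
= 90.81 / 9.62
= 9.44 per hour


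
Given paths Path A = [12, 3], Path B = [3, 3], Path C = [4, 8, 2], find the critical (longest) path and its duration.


Path A: 12 + 3 = 15
Path B: 3 + 3 = 6
Path C: 4 + 8 + 2 = 14
Critical path = longest = max(15, 6, 14)
= 15 (Path A)


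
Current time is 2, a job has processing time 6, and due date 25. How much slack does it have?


Slack = due - current_time - processing
= 25 - 2 - 6
= 17


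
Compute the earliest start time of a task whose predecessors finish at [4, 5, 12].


ES = max of all predecessor completion times
Predecessors: [4, 5, 12]
ES = max(4, 5, 12)
= 12


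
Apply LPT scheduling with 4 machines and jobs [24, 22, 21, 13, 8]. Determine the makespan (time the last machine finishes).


Jobs (LPT sorted): [24, 22, 21, 13, 8]
Machines: 4
  J=24 → Machine 1 (load: 0+24=24)
  J=22 → Machine 2 (load: 0+22=22)
  J=21 → Machine 3 (load: 0+21=21)
  J=13 → Machine 4 (load: 0+13=13)
  J=8 → Machine 4 (load: 13+8=21)
Machine loads: [24, 22, 21, 21]
Makespan = max = 24 time units


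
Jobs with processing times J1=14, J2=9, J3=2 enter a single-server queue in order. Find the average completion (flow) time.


Completion times:
  J1: completes at 14
  J2: completes at 23
  J3: completes at 25
Sum = 62
Average = 62/3
= 20.67


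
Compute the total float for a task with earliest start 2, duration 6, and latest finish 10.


EF = ES + duration = 2 + 6 = 8
LS = LF - duration = 10 - 6 = 4
Total Float = LF - EF = 10 - 8
(or LS - ES = 4 - 2)
= 2


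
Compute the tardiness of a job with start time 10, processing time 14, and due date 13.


Completion = start + processing = 10 + 14 = 24
Tardiness = max(0, C - d) = max(0, 24 - 13)
= max(0, 11)
= 11


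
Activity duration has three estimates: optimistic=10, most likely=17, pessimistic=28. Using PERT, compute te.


te = (o + 4m + p) / 6
= (10 + 4×17 + 28) / 6
= (10 + 68 + 28) / 6
= 106 / 6
= 17.67


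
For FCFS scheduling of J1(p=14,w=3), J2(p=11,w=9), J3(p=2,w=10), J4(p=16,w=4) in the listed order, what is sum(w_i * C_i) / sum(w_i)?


Completion times:
  J1: C=14, w×C=3×14=42
  J2: C=25, w×C=9×25=225
  J3: C=27, w×C=10×27=270
  J4: C=43, w×C=4×43=172
Sum w×C = 709
Sum w = 26
Weighted avg = 709/26
= 27.27


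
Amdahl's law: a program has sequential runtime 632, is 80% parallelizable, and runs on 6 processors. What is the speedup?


Amdahl's law: T_p = T × ((1-p) + p/N)
= 632 × ((1-0.8) + 0.8/6)
= 632 × (0.20 + 0.1333)
= 632 × 0.3333
= 210.67
Speedup = 632/210.67
= 3.00×


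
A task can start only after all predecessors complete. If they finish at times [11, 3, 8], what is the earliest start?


ES = max of all predecessor completion times
Predecessors: [11, 3, 8]
ES = max(11, 3, 8)
= 11


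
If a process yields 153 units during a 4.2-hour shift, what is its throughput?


Throughput = units / time
= 153 / 4.2
= 36.4 units/hour


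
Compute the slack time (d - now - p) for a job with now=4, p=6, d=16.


Slack = due - current_time - processing
= 16 - 4 - 6
= 6


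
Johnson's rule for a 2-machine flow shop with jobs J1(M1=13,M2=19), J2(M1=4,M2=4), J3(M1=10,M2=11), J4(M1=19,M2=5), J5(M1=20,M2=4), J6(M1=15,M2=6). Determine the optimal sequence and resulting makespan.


Johnson's rule:
Group 1 (M1≤M2, sort by M1): ['J2', 'J3', 'J1']
Group 2 (M1>M2, sort desc M2): ['J6', 'J4', 'J5']
Sequence: J2 → J3 → J1 → J6 → J4 → J5
Makespan calculation:
  J2: M1 done=4, M2 done=8
  J3: M1 done=14, M2 done=25
  J1: M1 done=27, M2 done=46
  J6: M1 done=42, M2 done=52
  J4: M1 done=61, M2 done=66
  J5: M1 done=81, M2 done=85
= Sequence: J2 → J3 → J1 → J6 → J4 → J5, Makespan: 85


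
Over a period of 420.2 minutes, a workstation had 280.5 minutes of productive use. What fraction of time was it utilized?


Utilization = busy / total × 100
= 280.5 / 420.2 × 100
= 66.8%


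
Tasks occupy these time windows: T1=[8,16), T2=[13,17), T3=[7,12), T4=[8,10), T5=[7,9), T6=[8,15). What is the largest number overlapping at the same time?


Check each time point for overlaps:
  t=8: 5 tasks active (T1, T3, T4, T5, T6)
Max concurrent = 5


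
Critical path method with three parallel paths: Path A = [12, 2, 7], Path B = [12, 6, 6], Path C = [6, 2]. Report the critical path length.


Path A: 12 + 2 + 7 = 21
Path B: 12 + 6 + 6 = 24
Path C: 6 + 2 = 8
Critical path = longest = max(21, 24, 8)
= 24 (Path B)


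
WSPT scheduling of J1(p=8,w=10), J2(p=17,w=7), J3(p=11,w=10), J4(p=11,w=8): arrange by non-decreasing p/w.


WSPT (Smith's rule): sort by p/w ascending
  J1: p/w = 8/10 = 0.800
  J3: p/w = 11/10 = 1.100
  J4: p/w = 11/8 = 1.375
  J2: p/w = 17/7 = 2.429
Order: J1 → J3 → J4 → J2


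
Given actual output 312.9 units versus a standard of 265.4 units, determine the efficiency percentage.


Efficiency = (actual / standard) × 100
= (312.9 / 265.4) × 100
= 117.9%


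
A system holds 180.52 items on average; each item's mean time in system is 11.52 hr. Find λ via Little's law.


Little's law: L = λW → λ = L / W
= 180.52 / 11.52
= 15.67 per hour


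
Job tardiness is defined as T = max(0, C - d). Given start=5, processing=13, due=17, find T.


Completion = start + processing = 5 + 13 = 18
Tardiness = max(0, C - d) = max(0, 18 - 17)
= max(0, 1)
= 1


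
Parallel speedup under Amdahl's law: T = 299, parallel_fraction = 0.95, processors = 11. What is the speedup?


Amdahl's law: T_p = T × ((1-p) + p/N)
= 299 × ((1-0.95) + 0.95/11)
= 299 × (0.05 + 0.0864)
= 299 × 0.1364
= 40.77
Speedup = 299/40.77
= 7.33×


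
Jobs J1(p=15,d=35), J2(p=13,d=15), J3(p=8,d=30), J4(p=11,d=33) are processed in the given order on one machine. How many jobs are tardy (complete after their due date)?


Completion vs due date:
  J1: C=15, d=35 → on time
  J2: C=28, d=15 → TARDY
  J3: C=36, d=30 → TARDY
  J4: C=47, d=33 → TARDY
Tardy jobs: J2, J3, J4
Count = 3


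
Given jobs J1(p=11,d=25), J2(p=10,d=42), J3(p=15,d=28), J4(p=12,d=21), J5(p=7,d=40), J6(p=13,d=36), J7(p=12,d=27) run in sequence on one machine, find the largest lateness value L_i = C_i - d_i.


Lateness per job (L = C - d):
  J1: C=11, d=25, L=-14
  J2: C=21, d=42, L=-21
  J3: C=36, d=28, L=8
  J4: C=48, d=21, L=27
  J5: C=55, d=40, L=15
  J6: C=68, d=36, L=32
  J7: C=80, d=27, L=53
Lmax = max(-14, -21, 8, 27, 15, 32, 53)
= 53


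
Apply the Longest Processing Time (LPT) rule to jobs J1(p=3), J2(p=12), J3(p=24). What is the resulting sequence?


LPT: sort by longest processing time first
  J3: p=24
  J2: p=12
  J1: p=3
Order: J3 → J2 → J1


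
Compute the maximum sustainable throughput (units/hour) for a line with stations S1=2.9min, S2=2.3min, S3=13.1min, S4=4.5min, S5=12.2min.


Bottleneck = longest station time
Station times: [2.9, 2.3, 13.1, 4.5, 12.2]
Max = 13.1 min
Rate = 60 / 13.1
= 4.58 units/hour (bottleneck: 13.1min)


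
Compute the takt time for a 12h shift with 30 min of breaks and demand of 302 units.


Available = 12×60 - 30 = 690 min
Takt time = 690 / 302
= 2.28 min/unit


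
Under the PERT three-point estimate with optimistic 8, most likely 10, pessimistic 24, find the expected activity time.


te = (o + 4m + p) / 6
= (8 + 4×10 + 24) / 6
= (8 + 40 + 24) / 6
= 72 / 6
= 12.00


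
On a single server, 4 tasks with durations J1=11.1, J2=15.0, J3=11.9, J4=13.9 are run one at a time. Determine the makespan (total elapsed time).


Sequential makespan: sum all processing times
= 11.1 + 15.0 + 11.9 + 13.9
= 51.9 time units


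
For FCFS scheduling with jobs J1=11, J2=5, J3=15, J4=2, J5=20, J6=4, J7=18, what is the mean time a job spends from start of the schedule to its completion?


Completion times:
  J1: completes at 11
  J2: completes at 16
  J3: completes at 31
  J4: completes at 33
  J5: completes at 53
  J6: completes at 57
  J7: completes at 75
Sum = 276
Average = 276/7
= 39.43


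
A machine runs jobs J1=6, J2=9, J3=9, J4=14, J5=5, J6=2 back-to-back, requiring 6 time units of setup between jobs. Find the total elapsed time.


Makespan = Σ processing + (n-1) × setup
= (6 + 9 + 9 + 14 + 5 + 2) + (6-1)×6
= 45 + 30
= 75 time units


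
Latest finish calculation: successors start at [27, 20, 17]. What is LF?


LF = min of all successor start times
Successors start at: [27, 20, 17]
LF = min(27, 20, 17)
= 17


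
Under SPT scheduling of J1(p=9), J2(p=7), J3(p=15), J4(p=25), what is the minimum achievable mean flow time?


SPT order: J2 → J1 → J3 → J4
Completion times:
  J2: C=7
  J1: C=16
  J3: C=31
  J4: C=56
Sum = 110, n = 4
Mean flow = 110/4
= 27.50


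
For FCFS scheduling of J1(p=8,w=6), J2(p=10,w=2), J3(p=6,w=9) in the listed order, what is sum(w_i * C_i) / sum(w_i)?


Completion times:
  J1: C=8, w×C=6×8=48
  J2: C=18, w×C=2×18=36
  J3: C=24, w×C=9×24=216
Sum w×C = 300
Sum w = 17
Weighted avg = 300/17
= 17.65


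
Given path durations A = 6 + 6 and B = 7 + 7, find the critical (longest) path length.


Path A: 6 + 6 = 12
Path B: 7 + 7 = 14
Critical path = longest = max(12, 14)
= 14 (Path B)


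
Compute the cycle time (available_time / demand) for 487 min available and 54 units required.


Cycle time = available time / demand
= 487 / 54
= 9.02 min/unit


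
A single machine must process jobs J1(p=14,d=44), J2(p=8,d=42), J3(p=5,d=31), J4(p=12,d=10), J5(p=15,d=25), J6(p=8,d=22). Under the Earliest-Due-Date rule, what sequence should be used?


EDD: sort by earliest due date
  J4: d=10, p=12
  J6: d=22, p=8
  J5: d=25, p=15
  J3: d=31, p=5
  J2: d=42, p=8
  J1: d=44, p=14
Order: J4 → J6 → J5 → J3 → J2 → J1


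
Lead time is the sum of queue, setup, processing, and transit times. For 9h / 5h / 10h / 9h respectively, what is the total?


Lead time = queue + setup + processing + transit
= 9 + 5 + 10 + 9
= 33 hours


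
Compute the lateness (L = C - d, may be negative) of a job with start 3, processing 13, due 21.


Completion = 3 + 13 = 16
Lateness = C - d = 16 - 21
= -5


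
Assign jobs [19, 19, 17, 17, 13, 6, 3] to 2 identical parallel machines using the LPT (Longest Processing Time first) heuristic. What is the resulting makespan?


Jobs (LPT sorted): [19, 19, 17, 17, 13, 6, 3]
Machines: 2
  J=19 → Machine 1 (load: 0+19=19)
  J=19 → Machine 2 (load: 0+19=19)
  J=17 → Machine 1 (load: 19+17=36)
  J=17 → Machine 2 (load: 19+17=36)
  J=13 → Machine 1 (load: 36+13=49)
  J=6 → Machine 2 (load: 36+6=42)
  J=3 → Machine 2 (load: 42+3=45)
Machine loads: [49, 45]
Makespan = max = 49 time units


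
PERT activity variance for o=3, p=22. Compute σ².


σ² = ((p - o) / 6)² = (p - o)² / 36
= (22 - 3)² / 36
= 19² / 36
= 361 / 36
= 10.0278


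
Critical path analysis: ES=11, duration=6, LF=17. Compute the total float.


EF = ES + duration = 11 + 6 = 17
LS = LF - duration = 17 - 6 = 11
Total Float = LF - EF = 17 - 17
(or LS - ES = 11 - 11)
= 0


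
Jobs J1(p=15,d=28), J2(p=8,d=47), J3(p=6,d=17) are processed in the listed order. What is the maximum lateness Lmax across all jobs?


Lateness per job (L = C - d):
  J1: C=15, d=28, L=-13
  J2: C=23, d=47, L=-24
  J3: C=29, d=17, L=12
Lmax = max(-13, -24, 12)
= 12


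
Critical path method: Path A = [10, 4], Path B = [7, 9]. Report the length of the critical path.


Path A: 10 + 4 = 14
Path B: 7 + 9 = 16
Critical path = longest = max(14, 16)
= 16 (Path B)


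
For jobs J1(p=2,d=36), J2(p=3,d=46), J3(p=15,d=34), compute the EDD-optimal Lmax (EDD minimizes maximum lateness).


EDD order: J3 → J1 → J2
Completion and lateness:
  J3: C=15, d=34, L=15-34=-19
  J1: C=17, d=36, L=17-36=-19
  J2: C=20, d=46, L=20-46=-26
Lmax = max(-19, -19, -26)
= -19


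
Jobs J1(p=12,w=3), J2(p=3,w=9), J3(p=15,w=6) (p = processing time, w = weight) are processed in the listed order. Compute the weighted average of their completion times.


Completion times:
  J1: C=12, w×C=3×12=36
  J2: C=15, w×C=9×15=135
  J3: C=30, w×C=6×30=180
Sum w×C = 351
Sum w = 18
Weighted avg = 351/18
= 19.50


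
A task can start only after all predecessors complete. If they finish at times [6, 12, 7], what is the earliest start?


ES = max of all predecessor completion times
Predecessors: [6, 12, 7]
ES = max(6, 12, 7)
= 12


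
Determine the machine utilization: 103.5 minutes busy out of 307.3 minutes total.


Utilization = busy / total × 100
= 103.5 / 307.3 × 100
= 33.7%


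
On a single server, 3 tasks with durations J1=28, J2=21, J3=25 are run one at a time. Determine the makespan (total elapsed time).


Sequential makespan: sum all processing times
= 28 + 21 + 25
= 74 time units


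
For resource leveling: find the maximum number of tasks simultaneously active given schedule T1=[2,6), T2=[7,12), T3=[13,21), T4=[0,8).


Check each time point for overlaps:
  t=2: 2 tasks active (T1, T4)
Max concurrent = 2


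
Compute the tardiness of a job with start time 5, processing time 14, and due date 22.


Completion = start + processing = 5 + 14 = 19
Tardiness = max(0, C - d) = max(0, 19 - 22)
= max(0, -3)
= 0


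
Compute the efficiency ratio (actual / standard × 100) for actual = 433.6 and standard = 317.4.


Efficiency = (actual / standard) × 100
= (433.6 / 317.4) × 100
= 136.6%


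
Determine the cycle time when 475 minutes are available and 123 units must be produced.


Cycle time = available time / demand
= 475 / 123
= 3.86 min/unit


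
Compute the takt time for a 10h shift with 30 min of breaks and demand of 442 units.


Available = 10×60 - 30 = 570 min
Takt time = 570 / 442
= 1.29 min/unit


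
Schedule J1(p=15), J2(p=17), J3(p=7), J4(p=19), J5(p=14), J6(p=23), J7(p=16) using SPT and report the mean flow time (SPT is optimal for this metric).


SPT order: J3 → J5 → J1 → J7 → J2 → J4 → J6
Completion times:
  J3: C=7
  J5: C=21
  J1: C=36
  J7: C=52
  J2: C=69
  J4: C=88
  J6: C=111
Sum = 384, n = 7
Mean flow = 384/7
= 54.86


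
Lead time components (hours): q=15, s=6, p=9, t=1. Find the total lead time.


Lead time = queue + setup + processing + transit
= 15 + 6 + 9 + 1
= 31 hours


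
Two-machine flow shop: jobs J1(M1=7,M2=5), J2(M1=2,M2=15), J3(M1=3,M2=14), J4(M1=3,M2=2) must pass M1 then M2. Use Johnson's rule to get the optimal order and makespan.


Johnson's rule:
Group 1 (M1≤M2, sort by M1): ['J2', 'J3']
Group 2 (M1>M2, sort desc M2): ['J1', 'J4']
Sequence: J2 → J3 → J1 → J4
Makespan calculation:
  J2: M1 done=2, M2 done=17
  J3: M1 done=5, M2 done=31
  J1: M1 done=12, M2 done=36
  J4: M1 done=15, M2 done=38
= Sequence: J2 → J3 → J1 → J4, Makespan: 38


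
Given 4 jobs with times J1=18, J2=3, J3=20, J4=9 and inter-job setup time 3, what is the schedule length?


Makespan = Σ processing + (n-1) × setup
= (18 + 3 + 20 + 9) + (4-1)×3
= 50 + 9
= 59 time units


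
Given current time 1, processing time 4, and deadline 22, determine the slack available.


Slack = due - current_time - processing
= 22 - 1 - 4
= 17
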